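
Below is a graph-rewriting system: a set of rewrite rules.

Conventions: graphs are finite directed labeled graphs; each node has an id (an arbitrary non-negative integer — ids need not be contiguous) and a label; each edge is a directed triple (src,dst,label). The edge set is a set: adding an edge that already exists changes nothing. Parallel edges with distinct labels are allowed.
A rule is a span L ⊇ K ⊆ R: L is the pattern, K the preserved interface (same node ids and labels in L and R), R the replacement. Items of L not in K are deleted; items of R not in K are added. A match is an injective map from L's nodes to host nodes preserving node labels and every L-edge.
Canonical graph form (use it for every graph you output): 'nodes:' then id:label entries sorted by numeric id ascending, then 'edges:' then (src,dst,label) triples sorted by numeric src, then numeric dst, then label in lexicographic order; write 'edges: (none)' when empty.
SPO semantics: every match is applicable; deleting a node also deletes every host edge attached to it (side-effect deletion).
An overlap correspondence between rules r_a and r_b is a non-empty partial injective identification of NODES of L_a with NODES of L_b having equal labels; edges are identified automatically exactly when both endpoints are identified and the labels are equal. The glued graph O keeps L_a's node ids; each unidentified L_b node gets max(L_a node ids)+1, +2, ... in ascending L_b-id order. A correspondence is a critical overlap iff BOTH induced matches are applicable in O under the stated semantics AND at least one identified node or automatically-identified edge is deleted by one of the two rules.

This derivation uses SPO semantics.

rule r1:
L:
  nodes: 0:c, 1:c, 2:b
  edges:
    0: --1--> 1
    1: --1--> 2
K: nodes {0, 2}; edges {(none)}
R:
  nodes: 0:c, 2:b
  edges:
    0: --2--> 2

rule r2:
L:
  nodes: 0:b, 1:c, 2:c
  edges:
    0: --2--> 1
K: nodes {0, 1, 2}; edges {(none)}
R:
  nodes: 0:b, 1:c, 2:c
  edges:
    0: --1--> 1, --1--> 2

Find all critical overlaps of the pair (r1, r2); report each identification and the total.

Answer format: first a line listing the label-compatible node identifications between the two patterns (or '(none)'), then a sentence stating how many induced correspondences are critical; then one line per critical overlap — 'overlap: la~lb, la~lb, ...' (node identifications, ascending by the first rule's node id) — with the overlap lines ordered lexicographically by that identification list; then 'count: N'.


label-compatible node identifications between L(r1) and L(r2): 0~1, 0~2, 1~1, 1~2, 2~0
8 of the induced correspondences are critical overlaps of r1 and r2.
overlap: 0~1, 1~2
overlap: 0~1, 1~2, 2~0
overlap: 0~2, 1~1
overlap: 0~2, 1~1, 2~0
overlap: 1~1
overlap: 1~1, 2~0
overlap: 1~2
overlap: 1~2, 2~0
count: 8


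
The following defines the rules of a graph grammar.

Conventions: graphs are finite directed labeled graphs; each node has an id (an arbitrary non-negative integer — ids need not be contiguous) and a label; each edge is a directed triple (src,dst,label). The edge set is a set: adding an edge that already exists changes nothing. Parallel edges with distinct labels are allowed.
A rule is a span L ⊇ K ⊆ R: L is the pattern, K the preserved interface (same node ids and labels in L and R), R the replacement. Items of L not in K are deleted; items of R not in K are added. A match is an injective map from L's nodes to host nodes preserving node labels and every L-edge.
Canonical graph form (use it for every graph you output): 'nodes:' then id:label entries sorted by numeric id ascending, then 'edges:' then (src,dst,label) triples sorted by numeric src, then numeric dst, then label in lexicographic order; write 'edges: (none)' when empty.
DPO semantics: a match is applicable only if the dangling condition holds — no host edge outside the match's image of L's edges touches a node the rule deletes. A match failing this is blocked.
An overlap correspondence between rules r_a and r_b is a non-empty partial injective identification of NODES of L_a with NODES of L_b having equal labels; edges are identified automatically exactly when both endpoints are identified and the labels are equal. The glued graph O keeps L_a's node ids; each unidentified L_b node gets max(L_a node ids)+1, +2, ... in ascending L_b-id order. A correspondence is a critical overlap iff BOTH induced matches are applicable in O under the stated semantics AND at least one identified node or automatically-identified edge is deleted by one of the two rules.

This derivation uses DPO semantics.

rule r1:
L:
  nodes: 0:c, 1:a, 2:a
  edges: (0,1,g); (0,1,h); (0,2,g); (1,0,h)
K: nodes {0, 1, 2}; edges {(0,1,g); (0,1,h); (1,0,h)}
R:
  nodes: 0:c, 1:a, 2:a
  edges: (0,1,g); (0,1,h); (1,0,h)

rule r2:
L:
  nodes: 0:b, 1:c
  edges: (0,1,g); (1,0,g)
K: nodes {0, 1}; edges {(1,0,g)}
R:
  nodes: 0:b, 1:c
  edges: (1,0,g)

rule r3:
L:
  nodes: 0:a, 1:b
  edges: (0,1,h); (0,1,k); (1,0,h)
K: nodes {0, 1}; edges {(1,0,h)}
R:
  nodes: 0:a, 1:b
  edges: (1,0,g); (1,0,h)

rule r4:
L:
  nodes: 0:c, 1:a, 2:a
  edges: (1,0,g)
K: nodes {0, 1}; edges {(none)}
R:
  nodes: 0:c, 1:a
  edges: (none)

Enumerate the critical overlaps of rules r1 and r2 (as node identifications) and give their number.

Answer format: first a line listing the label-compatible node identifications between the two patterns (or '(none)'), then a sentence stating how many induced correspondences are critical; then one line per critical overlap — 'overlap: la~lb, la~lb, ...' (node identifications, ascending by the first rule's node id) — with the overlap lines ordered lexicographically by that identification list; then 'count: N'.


label-compatible node identifications between L(r1) and L(r2): 0~1
0 of the induced correspondences are critical overlaps of r1 and r2.
count: 0


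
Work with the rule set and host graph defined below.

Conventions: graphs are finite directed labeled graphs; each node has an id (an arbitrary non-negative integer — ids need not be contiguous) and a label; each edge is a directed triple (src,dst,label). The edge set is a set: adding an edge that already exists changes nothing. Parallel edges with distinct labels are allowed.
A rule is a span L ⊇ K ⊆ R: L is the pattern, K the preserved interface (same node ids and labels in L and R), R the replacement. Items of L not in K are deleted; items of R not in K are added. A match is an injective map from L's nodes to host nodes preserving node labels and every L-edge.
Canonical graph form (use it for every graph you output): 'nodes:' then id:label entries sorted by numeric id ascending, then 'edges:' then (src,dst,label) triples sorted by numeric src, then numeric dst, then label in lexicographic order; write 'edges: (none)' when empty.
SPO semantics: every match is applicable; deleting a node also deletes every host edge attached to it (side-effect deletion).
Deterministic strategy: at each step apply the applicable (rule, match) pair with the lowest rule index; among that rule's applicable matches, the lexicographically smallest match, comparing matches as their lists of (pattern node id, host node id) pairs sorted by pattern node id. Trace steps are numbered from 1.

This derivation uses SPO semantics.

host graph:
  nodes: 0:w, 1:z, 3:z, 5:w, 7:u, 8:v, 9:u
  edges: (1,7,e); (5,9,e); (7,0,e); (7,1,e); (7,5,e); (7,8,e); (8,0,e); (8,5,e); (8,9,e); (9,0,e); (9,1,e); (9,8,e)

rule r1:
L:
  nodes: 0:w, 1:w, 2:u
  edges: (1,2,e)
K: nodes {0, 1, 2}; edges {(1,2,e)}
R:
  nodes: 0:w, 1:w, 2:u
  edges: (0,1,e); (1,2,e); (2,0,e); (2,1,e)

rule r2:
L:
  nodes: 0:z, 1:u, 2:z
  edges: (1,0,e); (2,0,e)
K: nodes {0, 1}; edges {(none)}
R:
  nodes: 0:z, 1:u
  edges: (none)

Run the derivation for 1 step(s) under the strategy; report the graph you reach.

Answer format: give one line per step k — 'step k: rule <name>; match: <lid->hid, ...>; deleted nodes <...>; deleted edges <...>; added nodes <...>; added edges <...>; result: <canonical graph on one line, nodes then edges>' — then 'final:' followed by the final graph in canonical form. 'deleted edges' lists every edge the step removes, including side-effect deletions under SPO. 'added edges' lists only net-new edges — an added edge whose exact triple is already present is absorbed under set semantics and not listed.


step 1: rule r1; match: 0->0, 1->5, 2->9; deleted nodes (none); deleted edges (none); added nodes (none); added edges (0,5,e); (9,5,e); result: nodes: 0:w, 1:z, 3:z, 5:w, 7:u, 8:v, 9:u edges: (0,5,e); (1,7,e); (5,9,e); (7,0,e); (7,1,e); (7,5,e); (7,8,e); (8,0,e); (8,5,e); (8,9,e); (9,0,e); (9,1,e); (9,5,e); (9,8,e)
final:
nodes: 0:w, 1:z, 3:z, 5:w, 7:u, 8:v, 9:u
edges: (0,5,e); (1,7,e); (5,9,e); (7,0,e); (7,1,e); (7,5,e); (7,8,e); (8,0,e); (8,5,e); (8,9,e); (9,0,e); (9,1,e); (9,5,e); (9,8,e)


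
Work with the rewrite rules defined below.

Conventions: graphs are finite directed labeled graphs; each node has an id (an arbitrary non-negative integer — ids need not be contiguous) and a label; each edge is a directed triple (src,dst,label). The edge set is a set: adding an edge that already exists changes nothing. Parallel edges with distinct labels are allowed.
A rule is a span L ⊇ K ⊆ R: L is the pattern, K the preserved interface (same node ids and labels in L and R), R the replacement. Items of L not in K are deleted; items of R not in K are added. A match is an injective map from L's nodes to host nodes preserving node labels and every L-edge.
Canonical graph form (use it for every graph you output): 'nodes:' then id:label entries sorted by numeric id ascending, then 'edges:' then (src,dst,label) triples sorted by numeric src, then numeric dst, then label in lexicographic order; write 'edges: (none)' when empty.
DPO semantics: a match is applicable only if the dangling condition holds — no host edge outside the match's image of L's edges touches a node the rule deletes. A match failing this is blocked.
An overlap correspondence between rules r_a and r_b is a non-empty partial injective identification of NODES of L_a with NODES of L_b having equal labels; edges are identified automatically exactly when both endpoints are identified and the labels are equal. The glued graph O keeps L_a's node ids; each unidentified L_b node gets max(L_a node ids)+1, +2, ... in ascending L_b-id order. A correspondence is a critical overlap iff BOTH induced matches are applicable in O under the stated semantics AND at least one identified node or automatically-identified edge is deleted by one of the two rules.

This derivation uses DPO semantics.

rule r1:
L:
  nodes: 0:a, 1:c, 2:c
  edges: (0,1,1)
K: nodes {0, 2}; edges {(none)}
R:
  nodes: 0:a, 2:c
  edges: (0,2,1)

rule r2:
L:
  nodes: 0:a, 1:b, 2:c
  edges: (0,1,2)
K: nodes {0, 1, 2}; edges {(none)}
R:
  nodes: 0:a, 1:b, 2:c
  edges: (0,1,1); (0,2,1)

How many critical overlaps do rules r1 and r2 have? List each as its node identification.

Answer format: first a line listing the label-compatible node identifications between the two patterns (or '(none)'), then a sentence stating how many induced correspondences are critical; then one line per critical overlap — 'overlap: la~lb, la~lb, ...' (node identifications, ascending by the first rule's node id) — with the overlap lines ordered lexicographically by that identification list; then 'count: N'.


label-compatible node identifications between L(r1) and L(r2): 0~0, 1~2, 2~2
2 of the induced correspondences are critical overlaps of r1 and r2.
overlap: 0~0, 1~2
overlap: 1~2
count: 2


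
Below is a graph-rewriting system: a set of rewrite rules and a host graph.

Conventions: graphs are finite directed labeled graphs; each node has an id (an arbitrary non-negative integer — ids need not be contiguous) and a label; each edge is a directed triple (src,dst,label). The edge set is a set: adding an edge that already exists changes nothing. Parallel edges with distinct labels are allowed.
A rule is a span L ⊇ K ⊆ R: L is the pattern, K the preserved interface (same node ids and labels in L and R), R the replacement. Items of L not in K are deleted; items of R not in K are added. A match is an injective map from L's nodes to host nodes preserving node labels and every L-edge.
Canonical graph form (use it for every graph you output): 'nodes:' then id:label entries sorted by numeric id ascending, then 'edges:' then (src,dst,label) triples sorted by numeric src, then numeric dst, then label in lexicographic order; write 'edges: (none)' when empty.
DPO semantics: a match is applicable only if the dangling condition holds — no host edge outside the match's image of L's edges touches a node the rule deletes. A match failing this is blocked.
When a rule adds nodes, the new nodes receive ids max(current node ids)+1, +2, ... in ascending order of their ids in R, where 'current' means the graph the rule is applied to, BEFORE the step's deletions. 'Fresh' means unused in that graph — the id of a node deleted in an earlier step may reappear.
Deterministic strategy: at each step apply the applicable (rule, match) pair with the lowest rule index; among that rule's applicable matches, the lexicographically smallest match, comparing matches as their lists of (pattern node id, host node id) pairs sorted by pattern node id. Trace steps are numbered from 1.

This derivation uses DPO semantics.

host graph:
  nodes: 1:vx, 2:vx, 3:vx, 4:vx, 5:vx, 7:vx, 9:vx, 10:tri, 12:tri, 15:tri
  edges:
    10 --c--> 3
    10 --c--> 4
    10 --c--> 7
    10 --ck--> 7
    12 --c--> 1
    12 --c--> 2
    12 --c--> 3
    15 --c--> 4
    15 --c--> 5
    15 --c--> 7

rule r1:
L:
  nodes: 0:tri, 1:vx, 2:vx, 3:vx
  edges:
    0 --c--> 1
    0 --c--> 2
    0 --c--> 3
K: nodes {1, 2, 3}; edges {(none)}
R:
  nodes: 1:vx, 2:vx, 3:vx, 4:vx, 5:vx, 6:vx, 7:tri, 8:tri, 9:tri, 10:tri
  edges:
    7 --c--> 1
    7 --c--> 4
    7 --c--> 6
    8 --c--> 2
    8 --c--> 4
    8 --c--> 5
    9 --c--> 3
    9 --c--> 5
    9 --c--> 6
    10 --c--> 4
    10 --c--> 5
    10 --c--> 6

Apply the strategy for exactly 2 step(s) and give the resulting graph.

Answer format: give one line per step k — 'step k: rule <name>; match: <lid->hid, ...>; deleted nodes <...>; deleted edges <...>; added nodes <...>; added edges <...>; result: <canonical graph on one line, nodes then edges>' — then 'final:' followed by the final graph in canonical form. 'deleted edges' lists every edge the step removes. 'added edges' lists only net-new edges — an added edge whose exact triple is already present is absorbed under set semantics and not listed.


step 1: rule r1; match: 0->12, 1->1, 2->2, 3->3; deleted nodes 12; deleted edges (12,1,c); (12,2,c); (12,3,c); added nodes 16, 17, 18, 19, 20, 21, 22; added edges (19,1,c); (19,16,c); (19,18,c); (20,2,c); (20,16,c); (20,17,c); (21,3,c); (21,17,c); (21,18,c); (22,16,c); (22,17,c); (22,18,c); result: nodes: 1:vx, 2:vx, 3:vx, 4:vx, 5:vx, 7:vx, 9:vx, 10:tri, 15:tri, 16:vx, 17:vx, 18:vx, 19:tri, 20:tri, 21:tri, 22:tri edges: (10,3,c); (10,4,c); (10,7,c); (10,7,ck); (15,4,c); (15,5,c); (15,7,c); (19,1,c); (19,16,c); (19,18,c); (20,2,c); (20,16,c); (20,17,c); (21,3,c); (21,17,c); (21,18,c); (22,16,c); (22,17,c); (22,18,c)
step 2: rule r1; match: 0->15, 1->4, 2->5, 3->7; deleted nodes 15; deleted edges (15,4,c); (15,5,c); (15,7,c); added nodes 23, 24, 25, 26, 27, 28, 29; added edges (26,4,c); (26,23,c); (26,25,c); (27,5,c); (27,23,c); (27,24,c); (28,7,c); (28,24,c); (28,25,c); (29,23,c); (29,24,c); (29,25,c); result: nodes: 1:vx, 2:vx, 3:vx, 4:vx, 5:vx, 7:vx, 9:vx, 10:tri, 16:vx, 17:vx, 18:vx, 19:tri, 20:tri, 21:tri, 22:tri, 23:vx, 24:vx, 25:vx, 26:tri, 27:tri, 28:tri, 29:tri edges: (10,3,c); (10,4,c); (10,7,c); (10,7,ck); (19,1,c); (19,16,c); (19,18,c); (20,2,c); (20,16,c); (20,17,c); (21,3,c); (21,17,c); (21,18,c); (22,16,c); (22,17,c); (22,18,c); (26,4,c); (26,23,c); (26,25,c); (27,5,c); (27,23,c); (27,24,c); (28,7,c); (28,24,c); (28,25,c); (29,23,c); (29,24,c); (29,25,c)
final:
nodes: 1:vx, 2:vx, 3:vx, 4:vx, 5:vx, 7:vx, 9:vx, 10:tri, 16:vx, 17:vx, 18:vx, 19:tri, 20:tri, 21:tri, 22:tri, 23:vx, 24:vx, 25:vx, 26:tri, 27:tri, 28:tri, 29:tri
edges: (10,3,c); (10,4,c); (10,7,c); (10,7,ck); (19,1,c); (19,16,c); (19,18,c); (20,2,c); (20,16,c); (20,17,c); (21,3,c); (21,17,c); (21,18,c); (22,16,c); (22,17,c); (22,18,c); (26,4,c); (26,23,c); (26,25,c); (27,5,c); (27,23,c); (27,24,c); (28,7,c); (28,24,c); (28,25,c); (29,23,c); (29,24,c); (29,25,c)


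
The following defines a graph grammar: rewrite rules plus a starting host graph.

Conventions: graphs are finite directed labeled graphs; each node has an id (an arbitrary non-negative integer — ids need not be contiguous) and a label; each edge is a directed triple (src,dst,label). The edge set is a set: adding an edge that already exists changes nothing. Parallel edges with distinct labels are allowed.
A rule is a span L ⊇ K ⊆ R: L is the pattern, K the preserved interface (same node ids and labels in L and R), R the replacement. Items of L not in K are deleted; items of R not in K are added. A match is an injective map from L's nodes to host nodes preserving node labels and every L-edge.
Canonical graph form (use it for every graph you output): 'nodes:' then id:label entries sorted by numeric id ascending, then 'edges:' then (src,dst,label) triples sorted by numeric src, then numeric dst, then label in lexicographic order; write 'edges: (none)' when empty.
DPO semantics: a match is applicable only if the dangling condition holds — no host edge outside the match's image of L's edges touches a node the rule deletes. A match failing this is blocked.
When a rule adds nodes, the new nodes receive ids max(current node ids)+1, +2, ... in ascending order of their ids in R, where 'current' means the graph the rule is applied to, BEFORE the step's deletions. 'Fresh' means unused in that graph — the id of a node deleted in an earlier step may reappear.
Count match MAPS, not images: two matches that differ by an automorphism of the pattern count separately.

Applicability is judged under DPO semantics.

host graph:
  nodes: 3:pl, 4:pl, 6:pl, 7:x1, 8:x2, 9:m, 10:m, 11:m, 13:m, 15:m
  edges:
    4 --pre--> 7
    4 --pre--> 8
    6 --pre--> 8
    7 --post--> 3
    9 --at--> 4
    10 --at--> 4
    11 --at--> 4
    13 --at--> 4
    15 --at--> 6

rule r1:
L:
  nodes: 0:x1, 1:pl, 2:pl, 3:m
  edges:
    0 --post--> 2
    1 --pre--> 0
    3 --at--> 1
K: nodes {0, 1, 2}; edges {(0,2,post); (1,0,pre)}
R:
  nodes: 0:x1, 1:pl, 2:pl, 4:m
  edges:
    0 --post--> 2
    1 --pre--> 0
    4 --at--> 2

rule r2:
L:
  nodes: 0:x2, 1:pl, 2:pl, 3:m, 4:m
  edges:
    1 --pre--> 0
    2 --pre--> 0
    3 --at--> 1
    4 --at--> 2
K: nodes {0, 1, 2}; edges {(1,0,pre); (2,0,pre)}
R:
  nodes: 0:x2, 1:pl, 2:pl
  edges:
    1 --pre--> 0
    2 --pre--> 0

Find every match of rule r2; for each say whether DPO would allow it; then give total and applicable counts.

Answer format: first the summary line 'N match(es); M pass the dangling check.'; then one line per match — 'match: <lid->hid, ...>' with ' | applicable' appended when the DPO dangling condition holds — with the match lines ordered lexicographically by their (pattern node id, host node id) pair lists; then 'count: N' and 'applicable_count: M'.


8 match(es); 8 pass the dangling check.
match: 0->8, 1->4, 2->6, 3->9, 4->15 | applicable
match: 0->8, 1->4, 2->6, 3->10, 4->15 | applicable
match: 0->8, 1->4, 2->6, 3->11, 4->15 | applicable
match: 0->8, 1->4, 2->6, 3->13, 4->15 | applicable
match: 0->8, 1->6, 2->4, 3->15, 4->9 | applicable
match: 0->8, 1->6, 2->4, 3->15, 4->10 | applicable
match: 0->8, 1->6, 2->4, 3->15, 4->11 | applicable
match: 0->8, 1->6, 2->4, 3->15, 4->13 | applicable
count: 8
applicable_count: 8


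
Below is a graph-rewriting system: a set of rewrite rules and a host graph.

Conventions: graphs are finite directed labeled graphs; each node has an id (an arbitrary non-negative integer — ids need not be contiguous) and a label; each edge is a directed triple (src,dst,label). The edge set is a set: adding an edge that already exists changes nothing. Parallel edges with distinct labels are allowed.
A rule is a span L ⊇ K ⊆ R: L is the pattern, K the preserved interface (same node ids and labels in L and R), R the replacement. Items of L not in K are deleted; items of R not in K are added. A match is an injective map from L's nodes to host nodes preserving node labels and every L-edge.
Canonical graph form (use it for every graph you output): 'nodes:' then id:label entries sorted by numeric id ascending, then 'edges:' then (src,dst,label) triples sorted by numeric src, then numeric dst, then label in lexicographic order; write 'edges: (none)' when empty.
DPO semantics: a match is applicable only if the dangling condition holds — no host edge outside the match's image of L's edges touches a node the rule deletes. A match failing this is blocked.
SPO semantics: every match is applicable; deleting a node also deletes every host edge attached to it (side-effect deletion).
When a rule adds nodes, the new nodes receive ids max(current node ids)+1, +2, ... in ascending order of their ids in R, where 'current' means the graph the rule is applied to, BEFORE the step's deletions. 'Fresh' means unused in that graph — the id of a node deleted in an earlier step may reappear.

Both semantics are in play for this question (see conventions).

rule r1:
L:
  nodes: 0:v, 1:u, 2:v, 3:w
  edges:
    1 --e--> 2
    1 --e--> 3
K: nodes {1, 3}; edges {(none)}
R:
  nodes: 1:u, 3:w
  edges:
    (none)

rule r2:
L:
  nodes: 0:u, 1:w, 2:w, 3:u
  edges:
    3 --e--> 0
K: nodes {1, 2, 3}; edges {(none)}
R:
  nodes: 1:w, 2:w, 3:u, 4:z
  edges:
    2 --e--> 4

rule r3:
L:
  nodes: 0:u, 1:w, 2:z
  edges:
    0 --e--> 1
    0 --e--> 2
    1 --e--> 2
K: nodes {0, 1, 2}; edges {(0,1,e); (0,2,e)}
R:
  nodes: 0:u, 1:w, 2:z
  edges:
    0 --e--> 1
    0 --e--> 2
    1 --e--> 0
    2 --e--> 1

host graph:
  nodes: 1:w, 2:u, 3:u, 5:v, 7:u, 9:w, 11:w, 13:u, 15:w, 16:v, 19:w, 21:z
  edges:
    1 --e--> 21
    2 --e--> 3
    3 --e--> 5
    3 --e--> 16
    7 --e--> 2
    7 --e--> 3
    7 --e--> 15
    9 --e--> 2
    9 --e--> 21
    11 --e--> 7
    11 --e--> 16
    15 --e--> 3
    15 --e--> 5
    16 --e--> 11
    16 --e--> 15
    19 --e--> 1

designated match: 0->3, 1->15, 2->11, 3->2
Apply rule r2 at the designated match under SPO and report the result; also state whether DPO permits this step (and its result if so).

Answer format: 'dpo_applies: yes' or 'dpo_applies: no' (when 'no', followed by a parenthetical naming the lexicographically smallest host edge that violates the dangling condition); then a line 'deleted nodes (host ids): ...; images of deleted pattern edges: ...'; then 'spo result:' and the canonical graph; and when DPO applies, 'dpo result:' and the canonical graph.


dpo_applies: no
(the rule deletes node 3, which keeps host edge (3,5,e) outside the match image — the dangling condition fails, DPO blocks; SPO proceeds and side-deletes such edges)
deleted nodes (host ids): 3; images of deleted pattern edges: (2,3,e)
spo result:
nodes: 1:w, 2:u, 5:v, 7:u, 9:w, 11:w, 13:u, 15:w, 16:v, 19:w, 21:z, 22:z
edges: (1,21,e); (7,2,e); (7,15,e); (9,2,e); (9,21,e); (11,7,e); (11,16,e); (11,22,e); (15,5,e); (16,11,e); (16,15,e); (19,1,e)


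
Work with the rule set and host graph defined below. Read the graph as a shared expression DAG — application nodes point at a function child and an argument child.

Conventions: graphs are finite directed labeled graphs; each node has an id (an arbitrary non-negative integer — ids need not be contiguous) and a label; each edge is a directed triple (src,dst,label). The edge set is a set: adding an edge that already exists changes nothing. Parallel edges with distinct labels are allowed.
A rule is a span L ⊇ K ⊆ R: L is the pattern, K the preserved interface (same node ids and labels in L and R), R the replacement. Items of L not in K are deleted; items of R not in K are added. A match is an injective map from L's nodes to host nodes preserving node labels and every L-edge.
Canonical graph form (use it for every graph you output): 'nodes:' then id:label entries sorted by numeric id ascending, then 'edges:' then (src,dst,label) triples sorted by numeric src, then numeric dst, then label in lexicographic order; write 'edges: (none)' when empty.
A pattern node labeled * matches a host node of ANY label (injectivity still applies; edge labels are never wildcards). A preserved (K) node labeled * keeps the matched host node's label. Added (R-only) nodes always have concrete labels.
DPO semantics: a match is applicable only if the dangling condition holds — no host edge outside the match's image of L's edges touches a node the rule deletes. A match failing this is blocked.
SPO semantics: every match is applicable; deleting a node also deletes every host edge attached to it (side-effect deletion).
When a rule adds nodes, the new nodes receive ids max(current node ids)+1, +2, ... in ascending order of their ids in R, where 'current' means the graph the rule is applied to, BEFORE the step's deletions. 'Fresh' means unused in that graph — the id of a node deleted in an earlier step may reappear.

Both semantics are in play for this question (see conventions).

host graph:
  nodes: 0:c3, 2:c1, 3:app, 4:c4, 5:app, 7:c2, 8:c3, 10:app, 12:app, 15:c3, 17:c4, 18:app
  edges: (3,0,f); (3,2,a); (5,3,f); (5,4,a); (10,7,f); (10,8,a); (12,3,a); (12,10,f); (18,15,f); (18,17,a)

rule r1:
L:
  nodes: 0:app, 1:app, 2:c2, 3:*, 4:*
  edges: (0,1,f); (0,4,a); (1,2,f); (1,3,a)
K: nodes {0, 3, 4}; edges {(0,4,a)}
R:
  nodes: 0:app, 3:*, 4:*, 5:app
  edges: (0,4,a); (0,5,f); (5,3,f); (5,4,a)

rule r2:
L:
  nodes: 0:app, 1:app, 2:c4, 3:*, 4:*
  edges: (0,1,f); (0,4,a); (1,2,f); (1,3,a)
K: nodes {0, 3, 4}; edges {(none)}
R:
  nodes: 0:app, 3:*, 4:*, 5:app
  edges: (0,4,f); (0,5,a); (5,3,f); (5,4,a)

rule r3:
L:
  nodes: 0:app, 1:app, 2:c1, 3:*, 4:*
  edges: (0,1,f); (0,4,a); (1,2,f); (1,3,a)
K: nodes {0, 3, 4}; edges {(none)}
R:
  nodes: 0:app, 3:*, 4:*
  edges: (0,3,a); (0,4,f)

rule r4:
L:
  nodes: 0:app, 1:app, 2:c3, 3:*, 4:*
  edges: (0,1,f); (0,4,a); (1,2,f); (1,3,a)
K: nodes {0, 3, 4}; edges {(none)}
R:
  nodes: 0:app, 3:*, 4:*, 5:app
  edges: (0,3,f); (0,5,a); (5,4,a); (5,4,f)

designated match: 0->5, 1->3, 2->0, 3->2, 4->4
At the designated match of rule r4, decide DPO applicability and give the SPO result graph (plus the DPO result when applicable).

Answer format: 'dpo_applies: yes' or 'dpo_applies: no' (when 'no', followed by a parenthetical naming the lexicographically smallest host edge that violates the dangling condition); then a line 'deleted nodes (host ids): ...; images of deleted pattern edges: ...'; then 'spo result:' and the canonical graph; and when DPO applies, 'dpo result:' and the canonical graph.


dpo_applies: no
(the rule deletes node 3, which keeps host edge (12,3,a) outside the match image — the dangling condition fails, DPO blocks; SPO proceeds and side-deletes such edges)
deleted nodes (host ids): 0, 3; images of deleted pattern edges: (3,0,f); (3,2,a); (5,3,f); (5,4,a)
spo result:
nodes: 2:c1, 4:c4, 5:app, 7:c2, 8:c3, 10:app, 12:app, 15:c3, 17:c4, 18:app, 19:app
edges: (5,2,f); (5,19,a); (10,7,f); (10,8,a); (12,10,f); (18,15,f); (18,17,a); (19,4,a); (19,4,f)


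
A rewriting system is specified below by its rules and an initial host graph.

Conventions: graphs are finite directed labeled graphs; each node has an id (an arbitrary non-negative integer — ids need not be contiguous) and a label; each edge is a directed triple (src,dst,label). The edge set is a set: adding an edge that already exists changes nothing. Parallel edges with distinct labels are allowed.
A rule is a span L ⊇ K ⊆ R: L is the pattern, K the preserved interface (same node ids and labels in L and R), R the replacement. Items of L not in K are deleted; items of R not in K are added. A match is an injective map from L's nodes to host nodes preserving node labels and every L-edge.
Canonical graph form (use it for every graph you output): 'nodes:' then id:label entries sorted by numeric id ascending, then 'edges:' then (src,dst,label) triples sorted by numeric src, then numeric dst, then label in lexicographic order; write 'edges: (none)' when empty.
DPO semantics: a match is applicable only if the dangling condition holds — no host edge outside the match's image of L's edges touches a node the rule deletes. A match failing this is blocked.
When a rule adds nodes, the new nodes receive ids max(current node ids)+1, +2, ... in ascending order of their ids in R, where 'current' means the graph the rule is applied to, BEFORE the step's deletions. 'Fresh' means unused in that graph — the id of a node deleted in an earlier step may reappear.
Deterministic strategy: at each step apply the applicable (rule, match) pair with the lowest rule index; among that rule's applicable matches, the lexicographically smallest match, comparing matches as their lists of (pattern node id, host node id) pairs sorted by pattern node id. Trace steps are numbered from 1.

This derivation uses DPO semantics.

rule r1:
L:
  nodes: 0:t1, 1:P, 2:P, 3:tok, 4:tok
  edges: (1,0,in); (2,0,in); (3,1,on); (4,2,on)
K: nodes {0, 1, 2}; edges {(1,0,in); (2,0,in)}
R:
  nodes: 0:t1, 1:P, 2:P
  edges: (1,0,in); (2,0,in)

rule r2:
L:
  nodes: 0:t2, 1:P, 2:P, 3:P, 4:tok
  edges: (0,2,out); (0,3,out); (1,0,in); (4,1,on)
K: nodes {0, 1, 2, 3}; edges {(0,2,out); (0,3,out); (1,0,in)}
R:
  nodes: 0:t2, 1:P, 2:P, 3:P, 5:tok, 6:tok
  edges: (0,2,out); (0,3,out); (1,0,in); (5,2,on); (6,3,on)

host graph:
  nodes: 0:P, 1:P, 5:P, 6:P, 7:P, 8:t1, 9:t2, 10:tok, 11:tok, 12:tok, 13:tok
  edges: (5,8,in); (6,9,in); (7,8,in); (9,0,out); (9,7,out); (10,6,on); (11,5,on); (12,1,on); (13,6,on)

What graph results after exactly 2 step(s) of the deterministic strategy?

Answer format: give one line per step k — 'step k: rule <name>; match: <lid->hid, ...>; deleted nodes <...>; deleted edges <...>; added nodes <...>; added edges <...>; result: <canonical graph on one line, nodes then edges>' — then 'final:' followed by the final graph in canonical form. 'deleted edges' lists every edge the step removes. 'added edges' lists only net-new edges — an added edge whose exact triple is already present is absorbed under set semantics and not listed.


step 1: rule r2; match: 0->9, 1->6, 2->0, 3->7, 4->10; deleted nodes 10; deleted edges (10,6,on); added nodes 14, 15; added edges (14,0,on); (15,7,on); result: nodes: 0:P, 1:P, 5:P, 6:P, 7:P, 8:t1, 9:t2, 11:tok, 12:tok, 13:tok, 14:tok, 15:tok edges: (5,8,in); (6,9,in); (7,8,in); (9,0,out); (9,7,out); (11,5,on); (12,1,on); (13,6,on); (14,0,on); (15,7,on)
step 2: rule r1; match: 0->8, 1->5, 2->7, 3->11, 4->15; deleted nodes 11, 15; deleted edges (11,5,on); (15,7,on); added nodes (none); added edges (none); result: nodes: 0:P, 1:P, 5:P, 6:P, 7:P, 8:t1, 9:t2, 12:tok, 13:tok, 14:tok edges: (5,8,in); (6,9,in); (7,8,in); (9,0,out); (9,7,out); (12,1,on); (13,6,on); (14,0,on)
final:
nodes: 0:P, 1:P, 5:P, 6:P, 7:P, 8:t1, 9:t2, 12:tok, 13:tok, 14:tok
edges: (5,8,in); (6,9,in); (7,8,in); (9,0,out); (9,7,out); (12,1,on); (13,6,on); (14,0,on)


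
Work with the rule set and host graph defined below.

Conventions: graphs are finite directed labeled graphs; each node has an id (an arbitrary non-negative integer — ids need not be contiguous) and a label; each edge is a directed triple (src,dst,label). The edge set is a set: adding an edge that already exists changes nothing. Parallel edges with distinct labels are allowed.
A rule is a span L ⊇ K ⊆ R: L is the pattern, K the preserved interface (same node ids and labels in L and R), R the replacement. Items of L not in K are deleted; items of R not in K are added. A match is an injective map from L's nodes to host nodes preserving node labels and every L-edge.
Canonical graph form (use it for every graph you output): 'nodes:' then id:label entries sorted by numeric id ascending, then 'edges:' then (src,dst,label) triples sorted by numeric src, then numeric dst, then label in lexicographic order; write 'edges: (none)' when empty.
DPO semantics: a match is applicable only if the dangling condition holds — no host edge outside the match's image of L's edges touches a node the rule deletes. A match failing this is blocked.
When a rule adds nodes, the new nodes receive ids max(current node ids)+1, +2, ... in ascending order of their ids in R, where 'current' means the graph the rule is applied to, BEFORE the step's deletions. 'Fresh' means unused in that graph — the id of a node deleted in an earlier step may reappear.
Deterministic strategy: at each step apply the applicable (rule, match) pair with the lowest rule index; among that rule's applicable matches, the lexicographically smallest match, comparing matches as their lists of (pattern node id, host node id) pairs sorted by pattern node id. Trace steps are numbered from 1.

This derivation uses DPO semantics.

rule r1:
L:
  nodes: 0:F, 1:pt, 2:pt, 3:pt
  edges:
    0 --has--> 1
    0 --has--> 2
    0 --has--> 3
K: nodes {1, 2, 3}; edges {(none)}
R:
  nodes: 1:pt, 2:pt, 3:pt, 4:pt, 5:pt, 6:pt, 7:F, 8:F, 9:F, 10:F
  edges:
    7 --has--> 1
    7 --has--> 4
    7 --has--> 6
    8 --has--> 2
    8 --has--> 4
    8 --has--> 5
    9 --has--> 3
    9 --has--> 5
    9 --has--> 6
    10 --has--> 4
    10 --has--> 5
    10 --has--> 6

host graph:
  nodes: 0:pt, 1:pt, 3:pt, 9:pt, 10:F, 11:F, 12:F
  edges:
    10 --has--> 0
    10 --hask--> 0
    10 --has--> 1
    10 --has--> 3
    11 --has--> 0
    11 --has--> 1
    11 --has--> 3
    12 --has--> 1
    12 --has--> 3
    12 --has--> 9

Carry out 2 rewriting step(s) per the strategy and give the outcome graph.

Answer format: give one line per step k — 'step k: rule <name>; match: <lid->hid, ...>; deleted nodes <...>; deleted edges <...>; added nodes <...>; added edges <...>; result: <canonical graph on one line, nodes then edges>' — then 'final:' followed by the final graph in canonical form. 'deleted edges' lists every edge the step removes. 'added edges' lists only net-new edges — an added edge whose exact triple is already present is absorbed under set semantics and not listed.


step 1: rule r1; match: 0->11, 1->0, 2->1, 3->3; deleted nodes 11; deleted edges (11,0,has); (11,1,has); (11,3,has); added nodes 13, 14, 15, 16, 17, 18, 19; added edges (16,0,has); (16,13,has); (16,15,has); (17,1,has); (17,13,has); (17,14,has); (18,3,has); (18,14,has); (18,15,has); (19,13,has); (19,14,has); (19,15,has); result: nodes: 0:pt, 1:pt, 3:pt, 9:pt, 10:F, 12:F, 13:pt, 14:pt, 15:pt, 16:F, 17:F, 18:F, 19:F edges: (10,0,has); (10,0,hask); (10,1,has); (10,3,has); (12,1,has); (12,3,has); (12,9,has); (16,0,has); (16,13,has); (16,15,has); (17,1,has); (17,13,has); (17,14,has); (18,3,has); (18,14,has); (18,15,has); (19,13,has); (19,14,has); (19,15,has)
step 2: rule r1; match: 0->12, 1->1, 2->3, 3->9; deleted nodes 12; deleted edges (12,1,has); (12,3,has); (12,9,has); added nodes 20, 21, 22, 23, 24, 25, 26; added edges (23,1,has); (23,20,has); (23,22,has); (24,3,has); (24,20,has); (24,21,has); (25,9,has); (25,21,has); (25,22,has); (26,20,has); (26,21,has); (26,22,has); result: nodes: 0:pt, 1:pt, 3:pt, 9:pt, 10:F, 13:pt, 14:pt, 15:pt, 16:F, 17:F, 18:F, 19:F, 20:pt, 21:pt, 22:pt, 23:F, 24:F, 25:F, 26:F edges: (10,0,has); (10,0,hask); (10,1,has); (10,3,has); (16,0,has); (16,13,has); (16,15,has); (17,1,has); (17,13,has); (17,14,has); (18,3,has); (18,14,has); (18,15,has); (19,13,has); (19,14,has); (19,15,has); (23,1,has); (23,20,has); (23,22,has); (24,3,has); (24,20,has); (24,21,has); (25,9,has); (25,21,has); (25,22,has); (26,20,has); (26,21,has); (26,22,has)
final:
nodes: 0:pt, 1:pt, 3:pt, 9:pt, 10:F, 13:pt, 14:pt, 15:pt, 16:F, 17:F, 18:F, 19:F, 20:pt, 21:pt, 22:pt, 23:F, 24:F, 25:F, 26:F
edges: (10,0,has); (10,0,hask); (10,1,has); (10,3,has); (16,0,has); (16,13,has); (16,15,has); (17,1,has); (17,13,has); (17,14,has); (18,3,has); (18,14,has); (18,15,has); (19,13,has); (19,14,has); (19,15,has); (23,1,has); (23,20,has); (23,22,has); (24,3,has); (24,20,has); (24,21,has); (25,9,has); (25,21,has); (25,22,has); (26,20,has); (26,21,has); (26,22,has)


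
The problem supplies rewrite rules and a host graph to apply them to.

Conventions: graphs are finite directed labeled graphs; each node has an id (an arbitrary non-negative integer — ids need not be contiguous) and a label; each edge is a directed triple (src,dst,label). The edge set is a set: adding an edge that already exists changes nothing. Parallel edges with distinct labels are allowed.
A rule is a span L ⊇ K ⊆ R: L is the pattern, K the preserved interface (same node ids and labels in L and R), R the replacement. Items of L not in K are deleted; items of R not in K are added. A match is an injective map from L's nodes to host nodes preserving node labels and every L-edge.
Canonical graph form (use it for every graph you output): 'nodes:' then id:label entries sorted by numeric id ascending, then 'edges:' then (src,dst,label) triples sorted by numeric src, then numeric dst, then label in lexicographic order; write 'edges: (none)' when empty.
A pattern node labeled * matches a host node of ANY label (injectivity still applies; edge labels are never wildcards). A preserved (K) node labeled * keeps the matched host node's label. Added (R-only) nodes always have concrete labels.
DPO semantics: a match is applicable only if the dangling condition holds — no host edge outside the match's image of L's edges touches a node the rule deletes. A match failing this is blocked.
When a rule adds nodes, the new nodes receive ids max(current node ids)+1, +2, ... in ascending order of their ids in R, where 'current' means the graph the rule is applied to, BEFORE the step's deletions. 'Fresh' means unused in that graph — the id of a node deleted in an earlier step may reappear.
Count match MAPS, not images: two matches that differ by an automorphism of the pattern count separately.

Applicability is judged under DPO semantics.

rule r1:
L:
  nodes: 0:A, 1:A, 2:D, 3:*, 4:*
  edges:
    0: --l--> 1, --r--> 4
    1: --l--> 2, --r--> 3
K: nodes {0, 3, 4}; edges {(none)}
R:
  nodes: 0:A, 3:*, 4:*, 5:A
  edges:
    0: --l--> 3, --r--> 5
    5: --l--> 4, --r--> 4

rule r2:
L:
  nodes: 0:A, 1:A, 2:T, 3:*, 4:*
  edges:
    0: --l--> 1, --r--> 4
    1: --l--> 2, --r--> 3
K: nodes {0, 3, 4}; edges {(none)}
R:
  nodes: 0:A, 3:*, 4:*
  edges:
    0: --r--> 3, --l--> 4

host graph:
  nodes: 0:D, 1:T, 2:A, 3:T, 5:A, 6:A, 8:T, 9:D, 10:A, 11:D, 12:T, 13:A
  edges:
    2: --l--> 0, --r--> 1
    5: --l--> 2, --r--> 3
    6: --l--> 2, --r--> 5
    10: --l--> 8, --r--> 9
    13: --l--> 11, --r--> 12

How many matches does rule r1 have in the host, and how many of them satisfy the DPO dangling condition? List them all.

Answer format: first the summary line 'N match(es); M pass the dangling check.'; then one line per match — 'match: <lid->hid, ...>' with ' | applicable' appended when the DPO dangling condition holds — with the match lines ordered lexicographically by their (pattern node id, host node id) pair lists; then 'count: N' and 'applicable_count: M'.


2 match(es); 0 pass the dangling check.
match: 0->5, 1->2, 2->0, 3->1, 4->3
match: 0->6, 1->2, 2->0, 3->1, 4->5
count: 2
applicable_count: 0


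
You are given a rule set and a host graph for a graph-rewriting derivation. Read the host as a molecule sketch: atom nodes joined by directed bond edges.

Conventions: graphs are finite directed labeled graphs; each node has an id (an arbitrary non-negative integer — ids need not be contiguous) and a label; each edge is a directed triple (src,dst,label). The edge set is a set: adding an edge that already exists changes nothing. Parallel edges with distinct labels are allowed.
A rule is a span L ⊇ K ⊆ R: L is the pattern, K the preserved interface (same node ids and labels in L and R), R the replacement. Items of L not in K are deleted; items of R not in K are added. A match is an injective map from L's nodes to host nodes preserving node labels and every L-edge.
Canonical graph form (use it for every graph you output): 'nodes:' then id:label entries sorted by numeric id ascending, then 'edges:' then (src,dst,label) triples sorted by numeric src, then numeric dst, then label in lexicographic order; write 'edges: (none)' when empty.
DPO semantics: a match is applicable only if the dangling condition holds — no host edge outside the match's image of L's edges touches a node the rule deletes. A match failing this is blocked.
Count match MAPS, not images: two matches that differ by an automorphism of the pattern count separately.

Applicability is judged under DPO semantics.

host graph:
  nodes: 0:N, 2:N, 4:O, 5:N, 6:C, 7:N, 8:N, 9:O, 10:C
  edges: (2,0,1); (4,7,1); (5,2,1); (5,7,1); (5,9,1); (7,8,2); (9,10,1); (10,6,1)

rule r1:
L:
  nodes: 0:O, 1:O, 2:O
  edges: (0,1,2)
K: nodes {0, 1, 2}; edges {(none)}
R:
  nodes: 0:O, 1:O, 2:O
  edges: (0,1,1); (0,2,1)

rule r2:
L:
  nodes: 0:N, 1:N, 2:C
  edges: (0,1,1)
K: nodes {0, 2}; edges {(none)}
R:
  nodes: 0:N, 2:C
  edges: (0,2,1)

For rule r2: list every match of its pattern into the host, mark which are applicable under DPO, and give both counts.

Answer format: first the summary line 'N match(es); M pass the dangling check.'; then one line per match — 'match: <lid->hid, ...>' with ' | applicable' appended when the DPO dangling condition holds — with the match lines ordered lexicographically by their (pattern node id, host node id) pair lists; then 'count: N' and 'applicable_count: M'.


6 match(es); 2 pass the dangling check.
match: 0->2, 1->0, 2->6 | applicable
match: 0->2, 1->0, 2->10 | applicable
match: 0->5, 1->2, 2->6
match: 0->5, 1->2, 2->10
match: 0->5, 1->7, 2->6
match: 0->5, 1->7, 2->10
count: 6
applicable_count: 2
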